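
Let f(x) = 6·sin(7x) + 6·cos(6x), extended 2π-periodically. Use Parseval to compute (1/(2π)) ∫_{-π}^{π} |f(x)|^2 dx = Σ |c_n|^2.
Σ |c_n|^2 = 36

Expand |f|^2 and use orthogonality of {sin(nx), cos(mx)} on [-π, π]:
  ∫_{-π}^{π} sin(nx)^2 dx = π, ∫ cos(mx)^2 dx = π, and cross terms integrate to 0.
So ∫_{-π}^{π} f(x)^2 dx = 6^2 · π + 6^2 · π = (36 + 36)π.
Divide by 2π: (36 + 36)/2 = 36.
By Parseval, this equals Σ |c_n|^2.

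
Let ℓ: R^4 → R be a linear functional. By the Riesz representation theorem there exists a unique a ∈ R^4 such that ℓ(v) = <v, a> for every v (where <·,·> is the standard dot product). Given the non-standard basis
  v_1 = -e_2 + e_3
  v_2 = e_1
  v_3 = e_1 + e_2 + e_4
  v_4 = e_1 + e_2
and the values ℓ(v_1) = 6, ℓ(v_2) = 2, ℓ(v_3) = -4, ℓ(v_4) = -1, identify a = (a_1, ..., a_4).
a = (2, -3, 3, -3)

Write a = (a_1, ..., a_4) in the standard basis. For each basis vector v_i, ℓ(v_i) = <v_i, a> is a linear equation in the a_j's. Collect the n equations into a matrix system V a = ℓ, where row i of V is v_i (expressed in the standard basis). Since V is invertible (lower-triangular with 1s on the diagonal, up to permutation), solve by back-substitution:
  V =
[[0, -1, 1, 0],
 [1, 0, 0, 0],
 [1, 1, 0, 1],
 [1, 1, 0, 0]]
  V a = (6, 2, -4, -1)
Solving gives a = (2, -3, 3, -3).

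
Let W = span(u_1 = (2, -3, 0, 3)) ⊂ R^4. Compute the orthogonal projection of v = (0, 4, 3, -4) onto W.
proj_W(v) = (-24/11, 36/11, 0, -36/11)

Set up U = [u_1 | ... | u_1] ∈ R^(4×1). The projector onto W = col(U) is P = U (U^T U)^(-1) U^T.
Compute U^T U =
  [22],
and U^T v = (-24).
Solve U^T U · c = U^T v for the coefficients: c = (-12/11). The projection is proj_W(v) = U c.
Check: (v - proj_W(v)) · u_1 = 0  (should be 0).
Result: proj_W(v) = (-24/11, 36/11, 0, -36/11).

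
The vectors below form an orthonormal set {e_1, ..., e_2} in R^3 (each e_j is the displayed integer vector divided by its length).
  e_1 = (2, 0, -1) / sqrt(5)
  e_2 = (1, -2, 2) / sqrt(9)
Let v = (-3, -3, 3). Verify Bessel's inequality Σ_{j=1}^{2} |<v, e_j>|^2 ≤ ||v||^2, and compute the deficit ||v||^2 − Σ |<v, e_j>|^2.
Σ |<v, e_j>|^2 = 126/5; ||v||^2 = 27; deficit = 9/5

Write each e_j = u_j / sqrt(<u_j, u_j>) where u_j is the displayed integer vector. Then <v, e_j> = <v, u_j> / sqrt(<u_j, u_j>), so |<v, e_j>|^2 = <v, u_j>^2 / <u_j, u_j>.
Coefficients: <v, e_1> = -9/sqrt(5), <v, e_2> = 9/sqrt(9).
Square and sum: Σ |<v, e_j>|^2 = 126/5.
Compute ||v||^2 = v·v = 27.
Deficit = 27 − 126/5 = 9/5 ≥ 0, confirming Bessel's inequality. (The deficit equals ||v − Σ <v,e_j> e_j||^2, the squared distance from v to span{e_j}.)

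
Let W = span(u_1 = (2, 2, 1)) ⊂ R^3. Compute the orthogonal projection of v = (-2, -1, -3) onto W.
proj_W(v) = (-2, -2, -1)

Set up U = [u_1 | ... | u_1] ∈ R^(3×1). The projector onto W = col(U) is P = U (U^T U)^(-1) U^T.
Compute U^T U =
  [9],
and U^T v = (-9).
Solve U^T U · c = U^T v for the coefficients: c = (-1). The projection is proj_W(v) = U c.
Check: (v - proj_W(v)) · u_1 = 0  (should be 0).
Result: proj_W(v) = (-2, -2, -1).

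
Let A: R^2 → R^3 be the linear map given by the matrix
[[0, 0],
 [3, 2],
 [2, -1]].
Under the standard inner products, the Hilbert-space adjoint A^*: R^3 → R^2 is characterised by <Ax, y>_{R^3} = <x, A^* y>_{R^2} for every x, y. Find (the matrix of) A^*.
A^* = A^T =
[[0, 3, 2],
 [0, 2, -1]]

For real matrices with standard dot products, the defining identity <Ax, y> = <x, A^* y> gives (Ax)^T y = x^T (A^*) y, i.e. x^T A^T y = x^T (A^*) y. Since this holds for all x, y, we must have A^* = A^T. Therefore
A^* =
[[0, 3, 2],
 [0, 2, -1]].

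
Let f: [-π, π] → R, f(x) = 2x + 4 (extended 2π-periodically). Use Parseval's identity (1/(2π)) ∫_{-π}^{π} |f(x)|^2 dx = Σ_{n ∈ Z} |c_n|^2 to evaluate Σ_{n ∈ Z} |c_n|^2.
Σ |c_n|^2 = 4π^2/3 + 16

Expand and integrate term by term over [-π, π]:
  ∫ (2x)^2 dx = 4·(2π^3/3); ∫ 2·2·(4)·x dx = 0 (odd integrand); ∫ 4^2 dx = 16·2π.
So (1/(2π)) ∫_{-π}^{π} (2x + 4)^2 dx = 4π^2/3 + 16 = 4π^2/3 + 16.
Parseval ⇒ Σ |c_n|^2 = 4π^2/3 + 16.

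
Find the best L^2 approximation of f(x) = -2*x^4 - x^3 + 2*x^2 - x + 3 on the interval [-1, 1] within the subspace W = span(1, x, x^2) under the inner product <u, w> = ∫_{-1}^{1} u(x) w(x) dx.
g(x) = 2*x^2/7 - 8*x/5 + 111/35

The best approximation g ∈ W is the orthogonal projection of f onto W. Writing g = a_0 + a_1 x + a_2 x^2, the coefficients solve the normal equations G · a = b where
  G_{ij} = <φ_i, φ_j> and b_i = <f, φ_i>, with φ_0 = 1, φ_1 = x, φ_2 = x^2.
G =
  [2, 0, 2/3]
  [0, 2/3, 0]
  [2/3, 0, 2/5],
b = (98/15, -16/15, 78/35).
Solving gives a_0 = 111/35, a_1 = -8/5, a_2 = 2/7, so
  g(x) = 2*x^2/7 - 8*x/5 + 111/35.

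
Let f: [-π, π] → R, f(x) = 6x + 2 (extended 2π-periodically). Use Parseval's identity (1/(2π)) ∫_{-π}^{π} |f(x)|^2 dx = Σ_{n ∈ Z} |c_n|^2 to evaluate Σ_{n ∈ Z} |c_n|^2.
Σ |c_n|^2 = 12π^2 + 4

Expand and integrate term by term over [-π, π]:
  ∫ (6x)^2 dx = 36·(2π^3/3); ∫ 2·6·(2)·x dx = 0 (odd integrand); ∫ 2^2 dx = 4·2π.
So (1/(2π)) ∫_{-π}^{π} (6x + 2)^2 dx = 36π^2/3 + 4 = 12π^2 + 4.
Parseval ⇒ Σ |c_n|^2 = 12π^2 + 4.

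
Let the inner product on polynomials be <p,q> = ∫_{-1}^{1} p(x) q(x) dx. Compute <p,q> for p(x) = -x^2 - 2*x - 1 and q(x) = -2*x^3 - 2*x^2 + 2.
<p,q> = -8/5

Expand the product: p(x)·q(x) = 2*x^5 + 6*x^4 + 6*x^3 - 4*x - 2.
∫_{-1}^{1} of each monomial x^k gives [2/(k+1) if k even, 0 if k odd]. Integrating term-by-term (or equivalently evaluating the antiderivative F(x) = x^6/3 + 6*x^5/5 + 3*x^4/2 - 2*x^2 - 2*x at the endpoints):
  F(1) − F(−1) = -29/30 − (19/30) = -8/5.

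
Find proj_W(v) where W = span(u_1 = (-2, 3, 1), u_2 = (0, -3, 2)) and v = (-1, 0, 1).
proj_W(v) = (-106/133, 12/133, 151/133)

Set up U = [u_1 | ... | u_2] ∈ R^(3×2). The projector onto W = col(U) is P = U (U^T U)^(-1) U^T.
Compute U^T U =
  [14, -7]
  [-7, 13],
and U^T v = (3, 2).
Solve U^T U · c = U^T v for the coefficients: c = (53/133, 7/19). The projection is proj_W(v) = U c.
Check: (v - proj_W(v)) · u_1 = 0  (should be 0).
Check: (v - proj_W(v)) · u_2 = 0  (should be 0).
Result: proj_W(v) = (-106/133, 12/133, 151/133).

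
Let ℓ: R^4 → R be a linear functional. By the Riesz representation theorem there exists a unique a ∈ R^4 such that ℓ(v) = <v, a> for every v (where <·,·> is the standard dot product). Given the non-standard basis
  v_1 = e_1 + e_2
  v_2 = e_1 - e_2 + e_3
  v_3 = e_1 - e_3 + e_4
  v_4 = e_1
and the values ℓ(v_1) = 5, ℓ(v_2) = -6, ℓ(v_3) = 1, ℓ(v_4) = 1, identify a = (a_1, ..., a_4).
a = (1, 4, -3, -3)

Write a = (a_1, ..., a_4) in the standard basis. For each basis vector v_i, ℓ(v_i) = <v_i, a> is a linear equation in the a_j's. Collect the n equations into a matrix system V a = ℓ, where row i of V is v_i (expressed in the standard basis). Since V is invertible (lower-triangular with 1s on the diagonal, up to permutation), solve by back-substitution:
  V =
[[1, 1, 0, 0],
 [1, -1, 1, 0],
 [1, 0, -1, 1],
 [1, 0, 0, 0]]
  V a = (5, -6, 1, 1)
Solving gives a = (1, 4, -3, -3).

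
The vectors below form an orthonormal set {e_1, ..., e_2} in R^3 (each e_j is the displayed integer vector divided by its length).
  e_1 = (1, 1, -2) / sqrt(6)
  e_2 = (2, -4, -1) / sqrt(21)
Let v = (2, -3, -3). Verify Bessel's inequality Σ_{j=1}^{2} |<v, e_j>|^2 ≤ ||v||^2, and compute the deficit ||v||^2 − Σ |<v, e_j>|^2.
Σ |<v, e_j>|^2 = 299/14; ||v||^2 = 22; deficit = 9/14

Write each e_j = u_j / sqrt(<u_j, u_j>) where u_j is the displayed integer vector. Then <v, e_j> = <v, u_j> / sqrt(<u_j, u_j>), so |<v, e_j>|^2 = <v, u_j>^2 / <u_j, u_j>.
Coefficients: <v, e_1> = 5/sqrt(6), <v, e_2> = 19/sqrt(21).
Square and sum: Σ |<v, e_j>|^2 = 299/14.
Compute ||v||^2 = v·v = 22.
Deficit = 22 − 299/14 = 9/14 ≥ 0, confirming Bessel's inequality. (The deficit equals ||v − Σ <v,e_j> e_j||^2, the squared distance from v to span{e_j}.)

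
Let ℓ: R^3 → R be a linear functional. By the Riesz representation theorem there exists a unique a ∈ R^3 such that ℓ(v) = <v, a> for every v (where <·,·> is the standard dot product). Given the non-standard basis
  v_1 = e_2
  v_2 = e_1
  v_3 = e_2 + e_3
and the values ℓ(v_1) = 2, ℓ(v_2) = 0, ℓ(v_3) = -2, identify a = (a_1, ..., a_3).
a = (0, 2, -4)

Write a = (a_1, ..., a_3) in the standard basis. For each basis vector v_i, ℓ(v_i) = <v_i, a> is a linear equation in the a_j's. Collect the n equations into a matrix system V a = ℓ, where row i of V is v_i (expressed in the standard basis). Since V is invertible (lower-triangular with 1s on the diagonal, up to permutation), solve by back-substitution:
  V =
[[0, 1, 0],
 [1, 0, 0],
 [0, 1, 1]]
  V a = (2, 0, -2)
Solving gives a = (0, 2, -4).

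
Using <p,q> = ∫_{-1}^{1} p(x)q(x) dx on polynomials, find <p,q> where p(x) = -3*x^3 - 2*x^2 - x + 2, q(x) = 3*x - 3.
<p,q> = -68/5

Expand the product: p(x)·q(x) = -9*x^4 + 3*x^3 + 3*x^2 + 9*x - 6.
∫_{-1}^{1} of each monomial x^k gives [2/(k+1) if k even, 0 if k odd]. Integrating term-by-term (or equivalently evaluating the antiderivative F(x) = -9*x^5/5 + 3*x^4/4 + x^3 + 9*x^2/2 - 6*x at the endpoints):
  F(1) − F(−1) = -31/20 − (241/20) = -68/5.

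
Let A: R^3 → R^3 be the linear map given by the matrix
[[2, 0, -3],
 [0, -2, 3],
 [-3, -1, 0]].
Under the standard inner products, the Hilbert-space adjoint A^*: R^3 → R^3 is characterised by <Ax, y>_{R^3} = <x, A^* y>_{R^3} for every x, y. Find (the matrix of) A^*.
A^* = A^T =
[[2, 0, -3],
 [0, -2, -1],
 [-3, 3, 0]]

For real matrices with standard dot products, the defining identity <Ax, y> = <x, A^* y> gives (Ax)^T y = x^T (A^*) y, i.e. x^T A^T y = x^T (A^*) y. Since this holds for all x, y, we must have A^* = A^T. Therefore
A^* =
[[2, 0, -3],
 [0, -2, -1],
 [-3, 3, 0]].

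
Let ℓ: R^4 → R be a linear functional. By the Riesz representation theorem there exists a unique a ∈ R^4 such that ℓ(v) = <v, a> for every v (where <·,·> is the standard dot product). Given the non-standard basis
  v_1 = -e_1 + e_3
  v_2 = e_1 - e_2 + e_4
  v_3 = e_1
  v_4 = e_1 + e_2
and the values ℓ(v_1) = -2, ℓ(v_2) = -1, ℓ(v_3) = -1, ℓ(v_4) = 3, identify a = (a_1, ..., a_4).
a = (-1, 4, -3, 4)

Write a = (a_1, ..., a_4) in the standard basis. For each basis vector v_i, ℓ(v_i) = <v_i, a> is a linear equation in the a_j's. Collect the n equations into a matrix system V a = ℓ, where row i of V is v_i (expressed in the standard basis). Since V is invertible (lower-triangular with 1s on the diagonal, up to permutation), solve by back-substitution:
  V =
[[-1, 0, 1, 0],
 [1, -1, 0, 1],
 [1, 0, 0, 0],
 [1, 1, 0, 0]]
  V a = (-2, -1, -1, 3)
Solving gives a = (-1, 4, -3, 4).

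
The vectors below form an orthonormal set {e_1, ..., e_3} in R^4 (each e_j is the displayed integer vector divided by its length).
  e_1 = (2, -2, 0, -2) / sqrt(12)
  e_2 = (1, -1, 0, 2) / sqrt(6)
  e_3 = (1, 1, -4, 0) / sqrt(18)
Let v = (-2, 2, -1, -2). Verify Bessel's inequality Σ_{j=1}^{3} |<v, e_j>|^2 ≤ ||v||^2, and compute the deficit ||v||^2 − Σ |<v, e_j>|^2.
Σ |<v, e_j>|^2 = 116/9; ||v||^2 = 13; deficit = 1/9

Write each e_j = u_j / sqrt(<u_j, u_j>) where u_j is the displayed integer vector. Then <v, e_j> = <v, u_j> / sqrt(<u_j, u_j>), so |<v, e_j>|^2 = <v, u_j>^2 / <u_j, u_j>.
Coefficients: <v, e_1> = -4/sqrt(12), <v, e_2> = -8/sqrt(6), <v, e_3> = 4/sqrt(18).
Square and sum: Σ |<v, e_j>|^2 = 116/9.
Compute ||v||^2 = v·v = 13.
Deficit = 13 − 116/9 = 1/9 ≥ 0, confirming Bessel's inequality. (The deficit equals ||v − Σ <v,e_j> e_j||^2, the squared distance from v to span{e_j}.)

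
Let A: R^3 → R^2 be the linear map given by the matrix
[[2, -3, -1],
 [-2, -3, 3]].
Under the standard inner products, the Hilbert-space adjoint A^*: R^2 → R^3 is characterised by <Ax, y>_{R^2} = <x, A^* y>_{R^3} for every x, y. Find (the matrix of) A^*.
A^* = A^T =
[[2, -2],
 [-3, -3],
 [-1, 3]]

For real matrices with standard dot products, the defining identity <Ax, y> = <x, A^* y> gives (Ax)^T y = x^T (A^*) y, i.e. x^T A^T y = x^T (A^*) y. Since this holds for all x, y, we must have A^* = A^T. Therefore
A^* =
[[2, -2],
 [-3, -3],
 [-1, 3]].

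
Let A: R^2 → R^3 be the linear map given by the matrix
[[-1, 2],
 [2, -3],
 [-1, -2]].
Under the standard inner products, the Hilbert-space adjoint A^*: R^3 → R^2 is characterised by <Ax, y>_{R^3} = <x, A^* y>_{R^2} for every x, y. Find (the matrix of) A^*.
A^* = A^T =
[[-1, 2, -1],
 [2, -3, -2]]

For real matrices with standard dot products, the defining identity <Ax, y> = <x, A^* y> gives (Ax)^T y = x^T (A^*) y, i.e. x^T A^T y = x^T (A^*) y. Since this holds for all x, y, we must have A^* = A^T. Therefore
A^* =
[[-1, 2, -1],
 [2, -3, -2]].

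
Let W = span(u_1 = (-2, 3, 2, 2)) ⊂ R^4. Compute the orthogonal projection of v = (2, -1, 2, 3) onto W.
proj_W(v) = (-2/7, 3/7, 2/7, 2/7)

Set up U = [u_1 | ... | u_1] ∈ R^(4×1). The projector onto W = col(U) is P = U (U^T U)^(-1) U^T.
Compute U^T U =
  [21],
and U^T v = (3).
Solve U^T U · c = U^T v for the coefficients: c = (1/7). The projection is proj_W(v) = U c.
Check: (v - proj_W(v)) · u_1 = 0  (should be 0).
Result: proj_W(v) = (-2/7, 3/7, 2/7, 2/7).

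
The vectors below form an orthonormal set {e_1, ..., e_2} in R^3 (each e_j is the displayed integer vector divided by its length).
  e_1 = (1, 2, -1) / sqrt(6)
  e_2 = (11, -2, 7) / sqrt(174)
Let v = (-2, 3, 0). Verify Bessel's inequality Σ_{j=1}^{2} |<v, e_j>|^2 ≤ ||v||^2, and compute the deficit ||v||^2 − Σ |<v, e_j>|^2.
Σ |<v, e_j>|^2 = 208/29; ||v||^2 = 13; deficit = 169/29

Write each e_j = u_j / sqrt(<u_j, u_j>) where u_j is the displayed integer vector. Then <v, e_j> = <v, u_j> / sqrt(<u_j, u_j>), so |<v, e_j>|^2 = <v, u_j>^2 / <u_j, u_j>.
Coefficients: <v, e_1> = 4/sqrt(6), <v, e_2> = -28/sqrt(174).
Square and sum: Σ |<v, e_j>|^2 = 208/29.
Compute ||v||^2 = v·v = 13.
Deficit = 13 − 208/29 = 169/29 ≥ 0, confirming Bessel's inequality. (The deficit equals ||v − Σ <v,e_j> e_j||^2, the squared distance from v to span{e_j}.)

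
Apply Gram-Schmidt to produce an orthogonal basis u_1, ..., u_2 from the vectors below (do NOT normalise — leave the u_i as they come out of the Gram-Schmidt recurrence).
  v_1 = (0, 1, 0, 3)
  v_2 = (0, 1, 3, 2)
Orthogonal basis:
  u_1 = (0, 1, 0, 3)
  u_2 = (0, 3/10, 3, -1/10)

Apply the Gram-Schmidt recurrence
  u_1 = v_1
  u_i = v_i − Σ_{j<i} ((v_i · u_j) / (u_j · u_j)) · u_j.

Step by step this gives:
  u_1 = (0, 1, 0, 3)
  u_2 = (0, 3/10, 3, -1/10)

Orthogonality check:
  u_2 · u_1 = 0 (should be 0)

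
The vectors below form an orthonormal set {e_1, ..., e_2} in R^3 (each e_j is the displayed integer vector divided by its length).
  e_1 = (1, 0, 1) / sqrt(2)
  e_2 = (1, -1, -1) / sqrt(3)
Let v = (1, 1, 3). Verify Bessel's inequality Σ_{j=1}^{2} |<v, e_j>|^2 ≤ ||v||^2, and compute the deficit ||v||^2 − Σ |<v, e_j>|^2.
Σ |<v, e_j>|^2 = 11; ||v||^2 = 11; deficit = 0

Write each e_j = u_j / sqrt(<u_j, u_j>) where u_j is the displayed integer vector. Then <v, e_j> = <v, u_j> / sqrt(<u_j, u_j>), so |<v, e_j>|^2 = <v, u_j>^2 / <u_j, u_j>.
Coefficients: <v, e_1> = 4/sqrt(2), <v, e_2> = -3/sqrt(3).
Square and sum: Σ |<v, e_j>|^2 = 11.
Compute ||v||^2 = v·v = 11.
Deficit = 11 − 11 = 0 ≥ 0, confirming Bessel's inequality. (The deficit equals ||v − Σ <v,e_j> e_j||^2, the squared distance from v to span{e_j}.)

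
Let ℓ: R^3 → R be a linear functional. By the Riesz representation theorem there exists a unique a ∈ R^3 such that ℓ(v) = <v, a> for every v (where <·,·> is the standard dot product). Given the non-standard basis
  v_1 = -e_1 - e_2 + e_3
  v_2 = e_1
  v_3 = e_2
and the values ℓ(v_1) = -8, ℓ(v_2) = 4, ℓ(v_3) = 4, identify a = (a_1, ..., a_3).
a = (4, 4, 0)

Write a = (a_1, ..., a_3) in the standard basis. For each basis vector v_i, ℓ(v_i) = <v_i, a> is a linear equation in the a_j's. Collect the n equations into a matrix system V a = ℓ, where row i of V is v_i (expressed in the standard basis). Since V is invertible (lower-triangular with 1s on the diagonal, up to permutation), solve by back-substitution:
  V =
[[-1, -1, 1],
 [1, 0, 0],
 [0, 1, 0]]
  V a = (-8, 4, 4)
Solving gives a = (4, 4, 0).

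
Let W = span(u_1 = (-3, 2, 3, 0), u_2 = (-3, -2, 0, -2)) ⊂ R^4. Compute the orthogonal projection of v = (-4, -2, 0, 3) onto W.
proj_W(v) = (-798/349, -188/349, 258/349, -360/349)

Set up U = [u_1 | ... | u_2] ∈ R^(4×2). The projector onto W = col(U) is P = U (U^T U)^(-1) U^T.
Compute U^T U =
  [22, 5]
  [5, 17],
and U^T v = (8, 10).
Solve U^T U · c = U^T v for the coefficients: c = (86/349, 180/349). The projection is proj_W(v) = U c.
Check: (v - proj_W(v)) · u_1 = 0  (should be 0).
Check: (v - proj_W(v)) · u_2 = 0  (should be 0).
Result: proj_W(v) = (-798/349, -188/349, 258/349, -360/349).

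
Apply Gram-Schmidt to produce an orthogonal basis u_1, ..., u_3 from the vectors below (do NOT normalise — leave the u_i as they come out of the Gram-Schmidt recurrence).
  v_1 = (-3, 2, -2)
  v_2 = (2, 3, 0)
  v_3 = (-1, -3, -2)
Orthogonal basis:
  u_1 = (-3, 2, -2)
  u_2 = (2, 3, 0)
  u_3 = (192/221, -128/221, -32/17)

Apply the Gram-Schmidt recurrence
  u_1 = v_1
  u_i = v_i − Σ_{j<i} ((v_i · u_j) / (u_j · u_j)) · u_j.

Step by step this gives:
  u_1 = (-3, 2, -2)
  u_2 = (2, 3, 0)
  u_3 = (192/221, -128/221, -32/17)

Orthogonality check:
  u_2 · u_1 = 0 (should be 0)
  u_3 · u_1 = 0 (should be 0)
  u_3 · u_2 = 0 (should be 0)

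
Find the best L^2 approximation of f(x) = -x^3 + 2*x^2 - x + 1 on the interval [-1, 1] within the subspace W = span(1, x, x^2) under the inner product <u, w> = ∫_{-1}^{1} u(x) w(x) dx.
g(x) = 2*x^2 - 8*x/5 + 1

The best approximation g ∈ W is the orthogonal projection of f onto W. Writing g = a_0 + a_1 x + a_2 x^2, the coefficients solve the normal equations G · a = b where
  G_{ij} = <φ_i, φ_j> and b_i = <f, φ_i>, with φ_0 = 1, φ_1 = x, φ_2 = x^2.
G =
  [2, 0, 2/3]
  [0, 2/3, 0]
  [2/3, 0, 2/5],
b = (10/3, -16/15, 22/15).
Solving gives a_0 = 1, a_1 = -8/5, a_2 = 2, so
  g(x) = 2*x^2 - 8*x/5 + 1.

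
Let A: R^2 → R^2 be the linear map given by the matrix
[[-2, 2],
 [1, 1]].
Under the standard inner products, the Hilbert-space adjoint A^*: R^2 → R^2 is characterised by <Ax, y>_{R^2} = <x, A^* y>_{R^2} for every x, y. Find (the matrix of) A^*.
A^* = A^T =
[[-2, 1],
 [2, 1]]

For real matrices with standard dot products, the defining identity <Ax, y> = <x, A^* y> gives (Ax)^T y = x^T (A^*) y, i.e. x^T A^T y = x^T (A^*) y. Since this holds for all x, y, we must have A^* = A^T. Therefore
A^* =
[[-2, 1],
 [2, 1]].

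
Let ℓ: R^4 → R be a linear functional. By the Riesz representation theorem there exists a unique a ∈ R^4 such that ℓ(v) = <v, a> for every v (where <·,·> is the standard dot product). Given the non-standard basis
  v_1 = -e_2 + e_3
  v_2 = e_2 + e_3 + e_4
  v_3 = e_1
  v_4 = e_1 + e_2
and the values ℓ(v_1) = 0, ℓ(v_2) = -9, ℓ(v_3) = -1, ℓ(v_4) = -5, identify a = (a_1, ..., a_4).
a = (-1, -4, -4, -1)

Write a = (a_1, ..., a_4) in the standard basis. For each basis vector v_i, ℓ(v_i) = <v_i, a> is a linear equation in the a_j's. Collect the n equations into a matrix system V a = ℓ, where row i of V is v_i (expressed in the standard basis). Since V is invertible (lower-triangular with 1s on the diagonal, up to permutation), solve by back-substitution:
  V =
[[0, -1, 1, 0],
 [0, 1, 1, 1],
 [1, 0, 0, 0],
 [1, 1, 0, 0]]
  V a = (0, -9, -1, -5)
Solving gives a = (-1, -4, -4, -1).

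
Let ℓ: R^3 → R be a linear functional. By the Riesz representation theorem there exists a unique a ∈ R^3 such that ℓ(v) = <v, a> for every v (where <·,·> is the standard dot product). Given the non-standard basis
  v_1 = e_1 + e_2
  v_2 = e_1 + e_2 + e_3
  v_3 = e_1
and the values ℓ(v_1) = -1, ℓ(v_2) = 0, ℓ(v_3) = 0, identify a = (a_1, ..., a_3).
a = (0, -1, 1)

Write a = (a_1, ..., a_3) in the standard basis. For each basis vector v_i, ℓ(v_i) = <v_i, a> is a linear equation in the a_j's. Collect the n equations into a matrix system V a = ℓ, where row i of V is v_i (expressed in the standard basis). Since V is invertible (lower-triangular with 1s on the diagonal, up to permutation), solve by back-substitution:
  V =
[[1, 1, 0],
 [1, 1, 1],
 [1, 0, 0]]
  V a = (-1, 0, 0)
Solving gives a = (0, -1, 1).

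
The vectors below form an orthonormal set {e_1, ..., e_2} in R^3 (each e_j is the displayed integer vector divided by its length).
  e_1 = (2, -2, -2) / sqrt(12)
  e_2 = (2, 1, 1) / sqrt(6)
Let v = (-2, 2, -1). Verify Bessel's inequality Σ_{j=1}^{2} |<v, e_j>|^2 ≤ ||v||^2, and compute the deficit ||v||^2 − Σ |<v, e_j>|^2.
Σ |<v, e_j>|^2 = 9/2; ||v||^2 = 9; deficit = 9/2

Write each e_j = u_j / sqrt(<u_j, u_j>) where u_j is the displayed integer vector. Then <v, e_j> = <v, u_j> / sqrt(<u_j, u_j>), so |<v, e_j>|^2 = <v, u_j>^2 / <u_j, u_j>.
Coefficients: <v, e_1> = -6/sqrt(12), <v, e_2> = -3/sqrt(6).
Square and sum: Σ |<v, e_j>|^2 = 9/2.
Compute ||v||^2 = v·v = 9.
Deficit = 9 − 9/2 = 9/2 ≥ 0, confirming Bessel's inequality. (The deficit equals ||v − Σ <v,e_j> e_j||^2, the squared distance from v to span{e_j}.)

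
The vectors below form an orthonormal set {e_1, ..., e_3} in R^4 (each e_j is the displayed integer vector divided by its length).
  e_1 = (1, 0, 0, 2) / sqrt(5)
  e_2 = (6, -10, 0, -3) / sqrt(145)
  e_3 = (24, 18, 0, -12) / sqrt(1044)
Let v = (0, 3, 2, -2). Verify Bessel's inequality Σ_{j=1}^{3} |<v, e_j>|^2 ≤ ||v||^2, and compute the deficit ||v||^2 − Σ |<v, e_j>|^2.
Σ |<v, e_j>|^2 = 13; ||v||^2 = 17; deficit = 4

Write each e_j = u_j / sqrt(<u_j, u_j>) where u_j is the displayed integer vector. Then <v, e_j> = <v, u_j> / sqrt(<u_j, u_j>), so |<v, e_j>|^2 = <v, u_j>^2 / <u_j, u_j>.
Coefficients: <v, e_1> = -4/sqrt(5), <v, e_2> = -24/sqrt(145), <v, e_3> = 78/sqrt(1044).
Square and sum: Σ |<v, e_j>|^2 = 13.
Compute ||v||^2 = v·v = 17.
Deficit = 17 − 13 = 4 ≥ 0, confirming Bessel's inequality. (The deficit equals ||v − Σ <v,e_j> e_j||^2, the squared distance from v to span{e_j}.)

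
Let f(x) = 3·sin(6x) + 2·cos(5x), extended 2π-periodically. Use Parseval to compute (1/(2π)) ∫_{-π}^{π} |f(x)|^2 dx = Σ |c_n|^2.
Σ |c_n|^2 = 13/2

Expand |f|^2 and use orthogonality of {sin(nx), cos(mx)} on [-π, π]:
  ∫_{-π}^{π} sin(nx)^2 dx = π, ∫ cos(mx)^2 dx = π, and cross terms integrate to 0.
So ∫_{-π}^{π} f(x)^2 dx = 3^2 · π + 2^2 · π = (9 + 4)π.
Divide by 2π: (9 + 4)/2 = 13/2.
By Parseval, this equals Σ |c_n|^2.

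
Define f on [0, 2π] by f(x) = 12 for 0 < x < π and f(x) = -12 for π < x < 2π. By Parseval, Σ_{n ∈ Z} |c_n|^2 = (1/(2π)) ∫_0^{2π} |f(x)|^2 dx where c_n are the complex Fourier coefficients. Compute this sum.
Σ |c_n|^2 = 144

Parseval equates the L^2 energy of f (normalised by 1/(2π)) with the ℓ^2 sum of its Fourier coefficients: (1/(2π)) ∫_0^{2π} |f|^2 = Σ |c_n|^2.
Compute the left side: (1/(2π)) [∫_0^π 12^2 dx + ∫_π^{2π} (-12)^2 dx] = (1/(2π)) · (144π + 144π) = (144 + 144)/2 = 144.
So Σ_{n ∈ Z} |c_n|^2 = 144.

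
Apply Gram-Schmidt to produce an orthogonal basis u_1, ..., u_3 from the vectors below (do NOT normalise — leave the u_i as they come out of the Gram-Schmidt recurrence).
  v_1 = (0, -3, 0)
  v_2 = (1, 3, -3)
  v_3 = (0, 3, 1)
Orthogonal basis:
  u_1 = (0, -3, 0)
  u_2 = (1, 0, -3)
  u_3 = (3/10, 0, 1/10)

Apply the Gram-Schmidt recurrence
  u_1 = v_1
  u_i = v_i − Σ_{j<i} ((v_i · u_j) / (u_j · u_j)) · u_j.

Step by step this gives:
  u_1 = (0, -3, 0)
  u_2 = (1, 0, -3)
  u_3 = (3/10, 0, 1/10)

Orthogonality check:
  u_2 · u_1 = 0 (should be 0)
  u_3 · u_1 = 0 (should be 0)
  u_3 · u_2 = 0 (should be 0)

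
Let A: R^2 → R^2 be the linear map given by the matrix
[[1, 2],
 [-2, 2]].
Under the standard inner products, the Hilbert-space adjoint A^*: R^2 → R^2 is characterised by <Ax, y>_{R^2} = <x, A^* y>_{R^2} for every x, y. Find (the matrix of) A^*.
A^* = A^T =
[[1, -2],
 [2, 2]]

For real matrices with standard dot products, the defining identity <Ax, y> = <x, A^* y> gives (Ax)^T y = x^T (A^*) y, i.e. x^T A^T y = x^T (A^*) y. Since this holds for all x, y, we must have A^* = A^T. Therefore
A^* =
[[1, -2],
 [2, 2]].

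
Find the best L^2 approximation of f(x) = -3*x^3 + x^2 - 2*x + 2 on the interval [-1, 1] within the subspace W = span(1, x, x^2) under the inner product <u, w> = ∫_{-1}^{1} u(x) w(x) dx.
g(x) = x^2 - 19*x/5 + 2

The best approximation g ∈ W is the orthogonal projection of f onto W. Writing g = a_0 + a_1 x + a_2 x^2, the coefficients solve the normal equations G · a = b where
  G_{ij} = <φ_i, φ_j> and b_i = <f, φ_i>, with φ_0 = 1, φ_1 = x, φ_2 = x^2.
G =
  [2, 0, 2/3]
  [0, 2/3, 0]
  [2/3, 0, 2/5],
b = (14/3, -38/15, 26/15).
Solving gives a_0 = 2, a_1 = -19/5, a_2 = 1, so
  g(x) = x^2 - 19*x/5 + 2.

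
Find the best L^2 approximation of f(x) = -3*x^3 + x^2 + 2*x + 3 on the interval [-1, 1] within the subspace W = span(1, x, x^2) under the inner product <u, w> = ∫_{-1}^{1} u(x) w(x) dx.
g(x) = x^2 + x/5 + 3

The best approximation g ∈ W is the orthogonal projection of f onto W. Writing g = a_0 + a_1 x + a_2 x^2, the coefficients solve the normal equations G · a = b where
  G_{ij} = <φ_i, φ_j> and b_i = <f, φ_i>, with φ_0 = 1, φ_1 = x, φ_2 = x^2.
G =
  [2, 0, 2/3]
  [0, 2/3, 0]
  [2/3, 0, 2/5],
b = (20/3, 2/15, 12/5).
Solving gives a_0 = 3, a_1 = 1/5, a_2 = 1, so
  g(x) = x^2 + x/5 + 3.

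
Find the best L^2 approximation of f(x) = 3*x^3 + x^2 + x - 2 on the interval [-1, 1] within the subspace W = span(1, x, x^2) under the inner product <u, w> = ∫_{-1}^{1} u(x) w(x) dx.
g(x) = x^2 + 14*x/5 - 2

The best approximation g ∈ W is the orthogonal projection of f onto W. Writing g = a_0 + a_1 x + a_2 x^2, the coefficients solve the normal equations G · a = b where
  G_{ij} = <φ_i, φ_j> and b_i = <f, φ_i>, with φ_0 = 1, φ_1 = x, φ_2 = x^2.
G =
  [2, 0, 2/3]
  [0, 2/3, 0]
  [2/3, 0, 2/5],
b = (-10/3, 28/15, -14/15).
Solving gives a_0 = -2, a_1 = 14/5, a_2 = 1, so
  g(x) = x^2 + 14*x/5 - 2.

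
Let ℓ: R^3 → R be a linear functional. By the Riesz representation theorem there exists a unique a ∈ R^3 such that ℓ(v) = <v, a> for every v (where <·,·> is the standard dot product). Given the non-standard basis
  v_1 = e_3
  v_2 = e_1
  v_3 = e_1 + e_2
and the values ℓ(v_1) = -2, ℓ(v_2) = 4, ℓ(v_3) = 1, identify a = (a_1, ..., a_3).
a = (4, -3, -2)

Write a = (a_1, ..., a_3) in the standard basis. For each basis vector v_i, ℓ(v_i) = <v_i, a> is a linear equation in the a_j's. Collect the n equations into a matrix system V a = ℓ, where row i of V is v_i (expressed in the standard basis). Since V is invertible (lower-triangular with 1s on the diagonal, up to permutation), solve by back-substitution:
  V =
[[0, 0, 1],
 [1, 0, 0],
 [1, 1, 0]]
  V a = (-2, 4, 1)
Solving gives a = (4, -3, -2).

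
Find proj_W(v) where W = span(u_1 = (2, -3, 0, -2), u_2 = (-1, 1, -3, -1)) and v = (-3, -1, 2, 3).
proj_W(v) = (-112/195, 241/195, 146/65, 404/195)

Set up U = [u_1 | ... | u_2] ∈ R^(4×2). The projector onto W = col(U) is P = U (U^T U)^(-1) U^T.
Compute U^T U =
  [17, -3]
  [-3, 12],
and U^T v = (-9, -7).
Solve U^T U · c = U^T v for the coefficients: c = (-43/65, -146/195). The projection is proj_W(v) = U c.
Check: (v - proj_W(v)) · u_1 = 0  (should be 0).
Check: (v - proj_W(v)) · u_2 = 0  (should be 0).
Result: proj_W(v) = (-112/195, 241/195, 146/65, 404/195).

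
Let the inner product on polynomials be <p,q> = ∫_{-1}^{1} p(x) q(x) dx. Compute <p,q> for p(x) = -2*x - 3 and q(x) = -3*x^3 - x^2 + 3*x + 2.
<p,q> = -58/5

Expand the product: p(x)·q(x) = 6*x^4 + 11*x^3 - 3*x^2 - 13*x - 6.
∫_{-1}^{1} of each monomial x^k gives [2/(k+1) if k even, 0 if k odd]. Integrating term-by-term (or equivalently evaluating the antiderivative F(x) = 6*x^5/5 + 11*x^4/4 - x^3 - 13*x^2/2 - 6*x at the endpoints):
  F(1) − F(−1) = -191/20 − (41/20) = -58/5.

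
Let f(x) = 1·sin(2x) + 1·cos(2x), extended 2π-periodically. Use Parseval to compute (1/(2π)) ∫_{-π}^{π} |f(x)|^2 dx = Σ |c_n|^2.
Σ |c_n|^2 = 1

Expand |f|^2 and use orthogonality of {sin(nx), cos(mx)} on [-π, π]:
  ∫_{-π}^{π} sin(nx)^2 dx = π, ∫ cos(mx)^2 dx = π, and cross terms integrate to 0.
So ∫_{-π}^{π} f(x)^2 dx = 1^2 · π + 1^2 · π = (1 + 1)π.
Divide by 2π: (1 + 1)/2 = 1.
By Parseval, this equals Σ |c_n|^2.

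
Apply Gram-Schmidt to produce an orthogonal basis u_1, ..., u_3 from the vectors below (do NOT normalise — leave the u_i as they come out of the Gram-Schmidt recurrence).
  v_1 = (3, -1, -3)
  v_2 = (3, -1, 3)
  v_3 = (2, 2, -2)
Orthogonal basis:
  u_1 = (3, -1, -3)
  u_2 = (54/19, -18/19, 60/19)
  u_3 = (4/5, 12/5, 0)

Apply the Gram-Schmidt recurrence
  u_1 = v_1
  u_i = v_i − Σ_{j<i} ((v_i · u_j) / (u_j · u_j)) · u_j.

Step by step this gives:
  u_1 = (3, -1, -3)
  u_2 = (54/19, -18/19, 60/19)
  u_3 = (4/5, 12/5, 0)

Orthogonality check:
  u_2 · u_1 = 0 (should be 0)
  u_3 · u_1 = 0 (should be 0)
  u_3 · u_2 = 0 (should be 0)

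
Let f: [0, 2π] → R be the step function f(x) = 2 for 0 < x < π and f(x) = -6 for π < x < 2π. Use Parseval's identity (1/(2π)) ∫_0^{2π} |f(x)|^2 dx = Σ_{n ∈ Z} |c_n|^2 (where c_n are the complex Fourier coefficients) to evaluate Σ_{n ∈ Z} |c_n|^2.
Σ |c_n|^2 = 20

Parseval equates the L^2 energy of f (normalised by 1/(2π)) with the ℓ^2 sum of its Fourier coefficients: (1/(2π)) ∫_0^{2π} |f|^2 = Σ |c_n|^2.
Compute the left side: (1/(2π)) [∫_0^π 2^2 dx + ∫_π^{2π} (-6)^2 dx] = (1/(2π)) · (4π + 36π) = (4 + 36)/2 = 20.
So Σ_{n ∈ Z} |c_n|^2 = 20.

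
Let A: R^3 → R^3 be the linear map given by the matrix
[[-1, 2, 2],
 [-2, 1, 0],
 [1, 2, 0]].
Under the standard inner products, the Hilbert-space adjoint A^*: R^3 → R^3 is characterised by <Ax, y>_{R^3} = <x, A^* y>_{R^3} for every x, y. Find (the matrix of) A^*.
A^* = A^T =
[[-1, -2, 1],
 [2, 1, 2],
 [2, 0, 0]]

For real matrices with standard dot products, the defining identity <Ax, y> = <x, A^* y> gives (Ax)^T y = x^T (A^*) y, i.e. x^T A^T y = x^T (A^*) y. Since this holds for all x, y, we must have A^* = A^T. Therefore
A^* =
[[-1, -2, 1],
 [2, 1, 2],
 [2, 0, 0]].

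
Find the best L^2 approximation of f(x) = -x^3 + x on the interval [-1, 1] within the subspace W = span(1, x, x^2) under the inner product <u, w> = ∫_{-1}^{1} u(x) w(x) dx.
g(x) = 2*x/5

The best approximation g ∈ W is the orthogonal projection of f onto W. Writing g = a_0 + a_1 x + a_2 x^2, the coefficients solve the normal equations G · a = b where
  G_{ij} = <φ_i, φ_j> and b_i = <f, φ_i>, with φ_0 = 1, φ_1 = x, φ_2 = x^2.
G =
  [2, 0, 2/3]
  [0, 2/3, 0]
  [2/3, 0, 2/5],
b = (0, 4/15, 0).
Solving gives a_0 = 0, a_1 = 2/5, a_2 = 0, so
  g(x) = 2*x/5.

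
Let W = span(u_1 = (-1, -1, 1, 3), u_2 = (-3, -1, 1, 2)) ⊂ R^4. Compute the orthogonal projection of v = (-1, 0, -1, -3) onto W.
proj_W(v) = (-62/59, 40/59, -40/59, -171/59)

Set up U = [u_1 | ... | u_2] ∈ R^(4×2). The projector onto W = col(U) is P = U (U^T U)^(-1) U^T.
Compute U^T U =
  [12, 11]
  [11, 15],
and U^T v = (-9, -4).
Solve U^T U · c = U^T v for the coefficients: c = (-91/59, 51/59). The projection is proj_W(v) = U c.
Check: (v - proj_W(v)) · u_1 = 0  (should be 0).
Check: (v - proj_W(v)) · u_2 = 0  (should be 0).
Result: proj_W(v) = (-62/59, 40/59, -40/59, -171/59).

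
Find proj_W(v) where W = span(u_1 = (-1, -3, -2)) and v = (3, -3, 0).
proj_W(v) = (-3/7, -9/7, -6/7)

Set up U = [u_1 | ... | u_1] ∈ R^(3×1). The projector onto W = col(U) is P = U (U^T U)^(-1) U^T.
Compute U^T U =
  [14],
and U^T v = (6).
Solve U^T U · c = U^T v for the coefficients: c = (3/7). The projection is proj_W(v) = U c.
Check: (v - proj_W(v)) · u_1 = 0  (should be 0).
Result: proj_W(v) = (-3/7, -9/7, -6/7).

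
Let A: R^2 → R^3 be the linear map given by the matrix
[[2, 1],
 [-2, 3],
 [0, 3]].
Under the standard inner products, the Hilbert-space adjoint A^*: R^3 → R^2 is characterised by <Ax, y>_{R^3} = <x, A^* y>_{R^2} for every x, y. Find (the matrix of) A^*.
A^* = A^T =
[[2, -2, 0],
 [1, 3, 3]]

For real matrices with standard dot products, the defining identity <Ax, y> = <x, A^* y> gives (Ax)^T y = x^T (A^*) y, i.e. x^T A^T y = x^T (A^*) y. Since this holds for all x, y, we must have A^* = A^T. Therefore
A^* =
[[2, -2, 0],
 [1, 3, 3]].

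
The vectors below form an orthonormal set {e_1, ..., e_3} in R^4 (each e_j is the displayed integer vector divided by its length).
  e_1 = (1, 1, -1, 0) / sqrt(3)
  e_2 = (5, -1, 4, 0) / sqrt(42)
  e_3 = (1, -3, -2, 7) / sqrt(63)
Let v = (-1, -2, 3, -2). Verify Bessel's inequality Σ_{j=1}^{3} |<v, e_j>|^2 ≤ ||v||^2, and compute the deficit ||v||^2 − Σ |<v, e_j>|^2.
Σ |<v, e_j>|^2 = 35/2; ||v||^2 = 18; deficit = 1/2

Write each e_j = u_j / sqrt(<u_j, u_j>) where u_j is the displayed integer vector. Then <v, e_j> = <v, u_j> / sqrt(<u_j, u_j>), so |<v, e_j>|^2 = <v, u_j>^2 / <u_j, u_j>.
Coefficients: <v, e_1> = -6/sqrt(3), <v, e_2> = 9/sqrt(42), <v, e_3> = -15/sqrt(63).
Square and sum: Σ |<v, e_j>|^2 = 35/2.
Compute ||v||^2 = v·v = 18.
Deficit = 18 − 35/2 = 1/2 ≥ 0, confirming Bessel's inequality. (The deficit equals ||v − Σ <v,e_j> e_j||^2, the squared distance from v to span{e_j}.)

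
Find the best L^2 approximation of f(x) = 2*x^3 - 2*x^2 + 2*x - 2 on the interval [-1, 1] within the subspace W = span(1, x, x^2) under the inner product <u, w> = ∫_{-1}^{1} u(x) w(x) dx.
g(x) = -2*x^2 + 16*x/5 - 2

The best approximation g ∈ W is the orthogonal projection of f onto W. Writing g = a_0 + a_1 x + a_2 x^2, the coefficients solve the normal equations G · a = b where
  G_{ij} = <φ_i, φ_j> and b_i = <f, φ_i>, with φ_0 = 1, φ_1 = x, φ_2 = x^2.
G =
  [2, 0, 2/3]
  [0, 2/3, 0]
  [2/3, 0, 2/5],
b = (-16/3, 32/15, -32/15).
Solving gives a_0 = -2, a_1 = 16/5, a_2 = -2, so
  g(x) = -2*x^2 + 16*x/5 - 2.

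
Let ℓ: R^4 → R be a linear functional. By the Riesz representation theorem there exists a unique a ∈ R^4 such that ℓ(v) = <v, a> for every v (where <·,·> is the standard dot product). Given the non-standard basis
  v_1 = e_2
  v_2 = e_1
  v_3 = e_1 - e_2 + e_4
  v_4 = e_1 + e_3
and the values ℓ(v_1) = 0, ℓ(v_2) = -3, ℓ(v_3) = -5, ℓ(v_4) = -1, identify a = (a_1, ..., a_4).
a = (-3, 0, 2, -2)

Write a = (a_1, ..., a_4) in the standard basis. For each basis vector v_i, ℓ(v_i) = <v_i, a> is a linear equation in the a_j's. Collect the n equations into a matrix system V a = ℓ, where row i of V is v_i (expressed in the standard basis). Since V is invertible (lower-triangular with 1s on the diagonal, up to permutation), solve by back-substitution:
  V =
[[0, 1, 0, 0],
 [1, 0, 0, 0],
 [1, -1, 0, 1],
 [1, 0, 1, 0]]
  V a = (0, -3, -5, -1)
Solving gives a = (-3, 0, 2, -2).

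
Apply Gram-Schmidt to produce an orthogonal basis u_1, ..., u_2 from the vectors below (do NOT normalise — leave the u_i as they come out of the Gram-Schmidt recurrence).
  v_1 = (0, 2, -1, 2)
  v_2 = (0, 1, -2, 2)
Orthogonal basis:
  u_1 = (0, 2, -1, 2)
  u_2 = (0, -7/9, -10/9, 2/9)

Apply the Gram-Schmidt recurrence
  u_1 = v_1
  u_i = v_i − Σ_{j<i} ((v_i · u_j) / (u_j · u_j)) · u_j.

Step by step this gives:
  u_1 = (0, 2, -1, 2)
  u_2 = (0, -7/9, -10/9, 2/9)

Orthogonality check:
  u_2 · u_1 = 0 (should be 0)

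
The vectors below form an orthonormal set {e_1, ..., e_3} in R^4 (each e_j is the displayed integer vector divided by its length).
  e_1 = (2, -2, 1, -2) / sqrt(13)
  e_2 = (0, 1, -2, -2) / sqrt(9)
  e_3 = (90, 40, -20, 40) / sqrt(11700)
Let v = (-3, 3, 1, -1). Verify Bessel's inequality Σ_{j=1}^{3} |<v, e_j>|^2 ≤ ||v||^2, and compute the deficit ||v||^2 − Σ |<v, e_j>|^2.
Σ |<v, e_j>|^2 = 11; ||v||^2 = 20; deficit = 9

Write each e_j = u_j / sqrt(<u_j, u_j>) where u_j is the displayed integer vector. Then <v, e_j> = <v, u_j> / sqrt(<u_j, u_j>), so |<v, e_j>|^2 = <v, u_j>^2 / <u_j, u_j>.
Coefficients: <v, e_1> = -9/sqrt(13), <v, e_2> = 3/sqrt(9), <v, e_3> = -210/sqrt(11700).
Square and sum: Σ |<v, e_j>|^2 = 11.
Compute ||v||^2 = v·v = 20.
Deficit = 20 − 11 = 9 ≥ 0, confirming Bessel's inequality. (The deficit equals ||v − Σ <v,e_j> e_j||^2, the squared distance from v to span{e_j}.)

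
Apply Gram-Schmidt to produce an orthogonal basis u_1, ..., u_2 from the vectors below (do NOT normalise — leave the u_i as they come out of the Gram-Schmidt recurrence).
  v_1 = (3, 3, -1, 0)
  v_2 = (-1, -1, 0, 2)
Orthogonal basis:
  u_1 = (3, 3, -1, 0)
  u_2 = (-1/19, -1/19, -6/19, 2)

Apply the Gram-Schmidt recurrence
  u_1 = v_1
  u_i = v_i − Σ_{j<i} ((v_i · u_j) / (u_j · u_j)) · u_j.

Step by step this gives:
  u_1 = (3, 3, -1, 0)
  u_2 = (-1/19, -1/19, -6/19, 2)

Orthogonality check:
  u_2 · u_1 = 0 (should be 0)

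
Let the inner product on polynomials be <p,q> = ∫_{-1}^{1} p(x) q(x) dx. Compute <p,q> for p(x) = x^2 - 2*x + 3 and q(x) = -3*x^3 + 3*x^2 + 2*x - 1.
<p,q> = 4/15

Expand the product: p(x)·q(x) = -3*x^5 + 9*x^4 - 13*x^3 + 4*x^2 + 8*x - 3.
∫_{-1}^{1} of each monomial x^k gives [2/(k+1) if k even, 0 if k odd]. Integrating term-by-term (or equivalently evaluating the antiderivative F(x) = -x^6/2 + 9*x^5/5 - 13*x^4/4 + 4*x^3/3 + 4*x^2 - 3*x at the endpoints):
  F(1) − F(−1) = 23/60 − (7/60) = 4/15.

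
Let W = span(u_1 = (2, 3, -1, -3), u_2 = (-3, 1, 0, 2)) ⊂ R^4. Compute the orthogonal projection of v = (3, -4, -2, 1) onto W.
proj_W(v) = (554/241, -907/241, 197/241, -41/241)

Set up U = [u_1 | ... | u_2] ∈ R^(4×2). The projector onto W = col(U) is P = U (U^T U)^(-1) U^T.
Compute U^T U =
  [23, -9]
  [-9, 14],
and U^T v = (-7, -11).
Solve U^T U · c = U^T v for the coefficients: c = (-197/241, -316/241). The projection is proj_W(v) = U c.
Check: (v - proj_W(v)) · u_1 = 0  (should be 0).
Check: (v - proj_W(v)) · u_2 = 0  (should be 0).
Result: proj_W(v) = (554/241, -907/241, 197/241, -41/241).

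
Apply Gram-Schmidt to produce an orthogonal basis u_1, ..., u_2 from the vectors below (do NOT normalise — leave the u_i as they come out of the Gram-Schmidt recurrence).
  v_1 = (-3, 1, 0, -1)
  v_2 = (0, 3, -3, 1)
Orthogonal basis:
  u_1 = (-3, 1, 0, -1)
  u_2 = (6/11, 31/11, -3, 13/11)

Apply the Gram-Schmidt recurrence
  u_1 = v_1
  u_i = v_i − Σ_{j<i} ((v_i · u_j) / (u_j · u_j)) · u_j.

Step by step this gives:
  u_1 = (-3, 1, 0, -1)
  u_2 = (6/11, 31/11, -3, 13/11)

Orthogonality check:
  u_2 · u_1 = 0 (should be 0)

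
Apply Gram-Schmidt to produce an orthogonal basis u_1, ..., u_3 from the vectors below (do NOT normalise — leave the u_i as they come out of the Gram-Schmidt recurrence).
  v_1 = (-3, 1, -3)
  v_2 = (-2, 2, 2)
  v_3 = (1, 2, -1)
Orthogonal basis:
  u_1 = (-3, 1, -3)
  u_2 = (-32/19, 36/19, 44/19)
  u_3 = (9/7, 27/14, -9/14)

Apply the Gram-Schmidt recurrence
  u_1 = v_1
  u_i = v_i − Σ_{j<i} ((v_i · u_j) / (u_j · u_j)) · u_j.

Step by step this gives:
  u_1 = (-3, 1, -3)
  u_2 = (-32/19, 36/19, 44/19)
  u_3 = (9/7, 27/14, -9/14)

Orthogonality check:
  u_2 · u_1 = 0 (should be 0)
  u_3 · u_1 = 0 (should be 0)
  u_3 · u_2 = 0 (should be 0)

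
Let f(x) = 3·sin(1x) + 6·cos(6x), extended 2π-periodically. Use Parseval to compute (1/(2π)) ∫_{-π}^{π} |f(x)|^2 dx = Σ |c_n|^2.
Σ |c_n|^2 = 45/2

Expand |f|^2 and use orthogonality of {sin(nx), cos(mx)} on [-π, π]:
  ∫_{-π}^{π} sin(nx)^2 dx = π, ∫ cos(mx)^2 dx = π, and cross terms integrate to 0.
So ∫_{-π}^{π} f(x)^2 dx = 3^2 · π + 6^2 · π = (9 + 36)π.
Divide by 2π: (9 + 36)/2 = 45/2.
By Parseval, this equals Σ |c_n|^2.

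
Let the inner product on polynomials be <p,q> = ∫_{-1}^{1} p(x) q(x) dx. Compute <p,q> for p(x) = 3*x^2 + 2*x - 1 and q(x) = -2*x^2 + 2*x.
<p,q> = 8/5

Expand the product: p(x)·q(x) = -6*x^4 + 2*x^3 + 6*x^2 - 2*x.
∫_{-1}^{1} of each monomial x^k gives [2/(k+1) if k even, 0 if k odd]. Integrating term-by-term (or equivalently evaluating the antiderivative F(x) = -6*x^5/5 + x^4/2 + 2*x^3 - x^2 at the endpoints):
  F(1) − F(−1) = 3/10 − (-13/10) = 8/5.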